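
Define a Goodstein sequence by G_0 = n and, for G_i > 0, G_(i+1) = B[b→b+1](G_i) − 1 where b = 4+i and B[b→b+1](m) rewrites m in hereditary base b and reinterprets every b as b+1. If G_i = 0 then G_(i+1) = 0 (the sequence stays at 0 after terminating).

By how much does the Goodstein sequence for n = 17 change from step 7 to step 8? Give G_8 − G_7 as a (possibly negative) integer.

G_0 = 17. HB_4(17) = 4^2 + 1. Bump = 26. G_1 = 25.
G_1 = 25. HB_5(25) = 5^2. Bump = 36. G_2 = 35.
G_2 = 35. HB_6(35) = 5·6 + 5. Bump = 40. G_3 = 39.
G_3 = 39. HB_7(39) = 5·7 + 4. Bump = 44. G_4 = 43.
G_4 = 43. HB_8(43) = 5·8 + 3. Bump = 48. G_5 = 47.
G_5 = 47. HB_9(47) = 5·9 + 2. Bump = 52. G_6 = 51.
G_6 = 51. HB_10(51) = 5·10 + 1. Bump = 56. G_7 = 55.
G_7 = 55. HB_11(55) = 5·11. Bump = 60. G_8 = 59.

4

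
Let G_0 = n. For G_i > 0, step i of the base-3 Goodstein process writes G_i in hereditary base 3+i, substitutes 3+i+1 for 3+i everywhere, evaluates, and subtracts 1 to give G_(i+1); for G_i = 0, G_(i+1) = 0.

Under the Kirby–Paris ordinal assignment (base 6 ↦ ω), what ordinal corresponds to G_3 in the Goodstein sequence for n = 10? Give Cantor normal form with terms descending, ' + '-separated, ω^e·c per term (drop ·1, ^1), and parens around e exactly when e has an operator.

ω·4 + 3

i=0: 10 = 3^2 + 1 (b=3); 3→4: 4^2 + 1 = 17; 17−1 = 16
i=1: 16 = 4^2 (b=4); 4→5: 5^2 = 25; 25−1 = 24
i=2: 24 = 4·5 + 4 (b=5); 5→6: 4·6 + 4 = 28; 28−1 = 27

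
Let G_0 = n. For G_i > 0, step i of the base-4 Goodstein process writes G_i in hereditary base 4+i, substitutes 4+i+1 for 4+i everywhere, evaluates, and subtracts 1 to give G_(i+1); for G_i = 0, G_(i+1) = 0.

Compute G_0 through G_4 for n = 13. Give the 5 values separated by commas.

13, 15, 17, 18, 19

G_0 = 13. HB_4(13) = 3·4 + 1. Bump = 16. G_1 = 15.
G_1 = 15. HB_5(15) = 3·5. Bump = 18. G_2 = 17.
G_2 = 17. HB_6(17) = 2·6 + 5. Bump = 19. G_3 = 18.
G_3 = 18. HB_7(18) = 2·7 + 4. Bump = 20. G_4 = 19.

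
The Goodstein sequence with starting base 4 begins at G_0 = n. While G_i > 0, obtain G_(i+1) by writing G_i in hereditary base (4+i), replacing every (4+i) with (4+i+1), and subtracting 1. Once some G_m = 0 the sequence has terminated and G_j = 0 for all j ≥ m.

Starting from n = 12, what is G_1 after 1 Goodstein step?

14

[0] 12 ≡ 3·4 (base 4). Lift 5: 15. −1: 14.
[1] 14 ≡ 2·5 + 4 (base 5). Lift 6: 16. −1: 15.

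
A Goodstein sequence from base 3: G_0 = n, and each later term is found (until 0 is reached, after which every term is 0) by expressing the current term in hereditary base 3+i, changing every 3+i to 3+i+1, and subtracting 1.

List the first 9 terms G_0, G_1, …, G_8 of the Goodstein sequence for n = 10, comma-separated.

10, 16, 24, 27, 30, 33, 36, 39, 41

G_0 = 10. HB_3(10) = 3^2 + 1. Bump = 17. G_1 = 16.
G_1 = 16. HB_4(16) = 4^2. Bump = 25. G_2 = 24.
G_2 = 24. HB_5(24) = 4·5 + 4. Bump = 28. G_3 = 27.
G_3 = 27. HB_6(27) = 4·6 + 3. Bump = 31. G_4 = 30.
G_4 = 30. HB_7(30) = 4·7 + 2. Bump = 34. G_5 = 33.
G_5 = 33. HB_8(33) = 4·8 + 1. Bump = 37. G_6 = 36.
G_6 = 36. HB_9(36) = 4·9. Bump = 40. G_7 = 39.
G_7 = 39. HB_10(39) = 3·10 + 9. Bump = 42. G_8 = 41.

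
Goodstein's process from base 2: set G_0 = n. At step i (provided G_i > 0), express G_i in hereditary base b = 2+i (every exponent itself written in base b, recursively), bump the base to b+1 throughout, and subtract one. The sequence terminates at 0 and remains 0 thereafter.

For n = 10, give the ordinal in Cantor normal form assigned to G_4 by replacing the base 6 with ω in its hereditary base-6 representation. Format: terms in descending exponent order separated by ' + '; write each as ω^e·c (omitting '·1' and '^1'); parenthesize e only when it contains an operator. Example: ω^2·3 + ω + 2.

ω^ω·5 + ω^5·5 + ω^4·5 + ω^3·5 + ω^2·5 + ω·5 + 5

(0) 10|_2 = 2^(2 + 1) + 2 ↦ 3^(3 + 1) + 3|_3 = 84 ⇒ 83
(1) 83|_3 = 3^(3 + 1) + 2 ↦ 4^(4 + 1) + 2|_4 = 1026 ⇒ 1025
(2) 1025|_4 = 4^(4 + 1) + 1 ↦ 5^(5 + 1) + 1|_5 = 15626 ⇒ 15625
(3) 15625|_5 = 5^(5 + 1) ↦ 6^(6 + 1)|_6 = 279936 ⇒ 279935
(4) 279935|_6 = 5·6^6 + 5·6^5 + 5·6^4 + 5·6^3 + 5·6^2 + 5·6 + 5 ↦ 5·7^7 + 5·7^5 + 5·7^4 + 5·7^3 + 5·7^2 + 5·7 + 5|_7 = 4215755 ⇒ 4215754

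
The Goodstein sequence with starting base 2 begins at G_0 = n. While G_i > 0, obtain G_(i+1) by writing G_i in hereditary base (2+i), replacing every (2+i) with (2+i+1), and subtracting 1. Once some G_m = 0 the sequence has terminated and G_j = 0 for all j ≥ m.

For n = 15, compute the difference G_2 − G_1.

1172

base 2: 15 = 2^(2 + 1) + 2^2 + 2 + 1; at 3: 3^(3 + 1) + 3^3 + 3 + 1 = 112; next = 111
base 3: 111 = 3^(3 + 1) + 3^3 + 3; at 4: 4^(4 + 1) + 4^4 + 4 = 1284; next = 1283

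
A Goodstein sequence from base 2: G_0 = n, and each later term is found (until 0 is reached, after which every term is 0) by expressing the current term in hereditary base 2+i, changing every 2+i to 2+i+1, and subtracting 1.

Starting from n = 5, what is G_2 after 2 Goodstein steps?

255

(0) 5|_2 = 2^2 + 1 ↦ 3^3 + 1|_3 = 28 ⇒ 27
(1) 27|_3 = 3^3 ↦ 4^4|_4 = 256 ⇒ 255
(2) 255|_4 = 3·4^3 + 3·4^2 + 3·4 + 3 ↦ 3·5^3 + 3·5^2 + 3·5 + 3|_5 = 468 ⇒ 467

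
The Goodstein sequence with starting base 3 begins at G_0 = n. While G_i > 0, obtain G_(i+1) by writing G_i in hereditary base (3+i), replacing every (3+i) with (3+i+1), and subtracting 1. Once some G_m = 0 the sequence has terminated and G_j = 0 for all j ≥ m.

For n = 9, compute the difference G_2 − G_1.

2

[0] 9 ≡ 3^2 (base 3). Lift 4: 16. −1: 15.
[1] 15 ≡ 3·4 + 3 (base 4). Lift 5: 18. −1: 17.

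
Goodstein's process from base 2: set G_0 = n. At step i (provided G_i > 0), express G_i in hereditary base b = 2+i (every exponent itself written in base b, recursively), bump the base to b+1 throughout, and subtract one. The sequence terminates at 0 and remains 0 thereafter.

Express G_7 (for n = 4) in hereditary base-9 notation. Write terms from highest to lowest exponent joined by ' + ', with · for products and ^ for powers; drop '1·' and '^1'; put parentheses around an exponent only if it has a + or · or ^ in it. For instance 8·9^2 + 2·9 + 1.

i=0: 4 = 2^2 (b=2); 2→3: 3^3 = 27; 27−1 = 26
i=1: 26 = 2·3^2 + 2·3 + 2 (b=3); 3→4: 2·4^2 + 2·4 + 2 = 42; 42−1 = 41
i=2: 41 = 2·4^2 + 2·4 + 1 (b=4); 4→5: 2·5^2 + 2·5 + 1 = 61; 61−1 = 60
i=3: 60 = 2·5^2 + 2·5 (b=5); 5→6: 2·6^2 + 2·6 = 84; 84−1 = 83
i=4: 83 = 2·6^2 + 6 + 5 (b=6); 6→7: 2·7^2 + 7 + 5 = 110; 110−1 = 109
i=5: 109 = 2·7^2 + 7 + 4 (b=7); 7→8: 2·8^2 + 8 + 4 = 140; 140−1 = 139
i=6: 139 = 2·8^2 + 8 + 3 (b=8); 8→9: 2·9^2 + 9 + 3 = 174; 174−1 = 173
i=7: 173 = 2·9^2 + 9 + 2 (b=9); 9→10: 2·10^2 + 10 + 2 = 212; 212−1 = 211

2·9^2 + 9 + 2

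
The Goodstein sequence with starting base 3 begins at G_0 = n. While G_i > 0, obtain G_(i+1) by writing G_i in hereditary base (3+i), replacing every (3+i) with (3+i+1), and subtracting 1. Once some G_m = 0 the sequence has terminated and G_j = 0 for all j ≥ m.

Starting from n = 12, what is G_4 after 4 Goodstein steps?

49

(0) 12|_3 = 3^2 + 3 ↦ 4^2 + 4|_4 = 20 ⇒ 19
(1) 19|_4 = 4^2 + 3 ↦ 5^2 + 3|_5 = 28 ⇒ 27
(2) 27|_5 = 5^2 + 2 ↦ 6^2 + 2|_6 = 38 ⇒ 37
(3) 37|_6 = 6^2 + 1 ↦ 7^2 + 1|_7 = 50 ⇒ 49
(4) 49|_7 = 7^2 ↦ 8^2|_8 = 64 ⇒ 63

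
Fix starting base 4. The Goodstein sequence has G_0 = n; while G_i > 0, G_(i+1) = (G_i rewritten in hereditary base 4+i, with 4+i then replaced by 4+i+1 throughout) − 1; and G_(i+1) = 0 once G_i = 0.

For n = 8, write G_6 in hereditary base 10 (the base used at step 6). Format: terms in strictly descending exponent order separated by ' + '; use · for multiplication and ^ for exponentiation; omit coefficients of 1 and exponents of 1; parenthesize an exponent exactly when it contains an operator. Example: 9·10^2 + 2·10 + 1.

G_0=8  [base 4] 2·4  →[4↦5]→  2·5 = 10  −1 ⇒ G_1=9
G_1=9  [base 5] 5 + 4  →[5↦6]→  6 + 4 = 10  −1 ⇒ G_2=9
G_2=9  [base 6] 6 + 3  →[6↦7]→  7 + 3 = 10  −1 ⇒ G_3=9
G_3=9  [base 7] 7 + 2  →[7↦8]→  8 + 2 = 10  −1 ⇒ G_4=9
G_4=9  [base 8] 8 + 1  →[8↦9]→  9 + 1 = 10  −1 ⇒ G_5=9
G_5=9  [base 9] 9  →[9↦10]→  10 = 10  −1 ⇒ G_6=9
G_6=9  [base 10] 9  →[10↦11]→  9 = 9  −1 ⇒ G_7=8

9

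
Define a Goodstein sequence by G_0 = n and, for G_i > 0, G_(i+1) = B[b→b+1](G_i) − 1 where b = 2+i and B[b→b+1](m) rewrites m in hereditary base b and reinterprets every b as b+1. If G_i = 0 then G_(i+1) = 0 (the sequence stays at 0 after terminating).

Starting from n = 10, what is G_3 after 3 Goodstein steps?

15625

i=0: 10 = 2^(2 + 1) + 2 (b=2); 2→3: 3^(3 + 1) + 3 = 84; 84−1 = 83
i=1: 83 = 3^(3 + 1) + 2 (b=3); 3→4: 4^(4 + 1) + 2 = 1026; 1026−1 = 1025
i=2: 1025 = 4^(4 + 1) + 1 (b=4); 4→5: 5^(5 + 1) + 1 = 15626; 15626−1 = 15625
i=3: 15625 = 5^(5 + 1) (b=5); 5→6: 6^(6 + 1) = 279936; 279936−1 = 279935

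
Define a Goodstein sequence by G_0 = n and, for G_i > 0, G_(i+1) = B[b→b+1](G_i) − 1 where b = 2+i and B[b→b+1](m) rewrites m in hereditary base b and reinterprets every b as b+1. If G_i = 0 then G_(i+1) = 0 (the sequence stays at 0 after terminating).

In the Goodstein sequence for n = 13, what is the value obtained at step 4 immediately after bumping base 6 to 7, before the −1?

5765999

G_0 = 13. HB_2(13) = 2^(2 + 1) + 2^2 + 1. Bump = 109. G_1 = 108.
G_1 = 108. HB_3(108) = 3^(3 + 1) + 3^3. Bump = 1280. G_2 = 1279.
G_2 = 1279. HB_4(1279) = 4^(4 + 1) + 3·4^3 + 3·4^2 + 3·4 + 3. Bump = 16093. G_3 = 16092.
G_3 = 16092. HB_5(16092) = 5^(5 + 1) + 3·5^3 + 3·5^2 + 3·5 + 2. Bump = 280712. G_4 = 280711.
G_4 = 280711. HB_6(280711) = 6^(6 + 1) + 3·6^3 + 3·6^2 + 3·6 + 1. Bump = 5765999. G_5 = 5765998.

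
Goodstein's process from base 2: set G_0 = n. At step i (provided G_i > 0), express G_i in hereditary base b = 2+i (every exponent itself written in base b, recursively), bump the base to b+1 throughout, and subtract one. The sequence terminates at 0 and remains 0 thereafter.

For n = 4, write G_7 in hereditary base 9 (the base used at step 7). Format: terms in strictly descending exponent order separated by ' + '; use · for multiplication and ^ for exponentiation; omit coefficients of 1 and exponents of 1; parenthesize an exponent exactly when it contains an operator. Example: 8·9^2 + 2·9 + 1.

4 —HB2→ 2^2 —bump→ 3^3 = 27 —(−1)→ 26
26 —HB3→ 2·3^2 + 2·3 + 2 —bump→ 2·4^2 + 2·4 + 2 = 42 —(−1)→ 41
41 —HB4→ 2·4^2 + 2·4 + 1 —bump→ 2·5^2 + 2·5 + 1 = 61 —(−1)→ 60
60 —HB5→ 2·5^2 + 2·5 —bump→ 2·6^2 + 2·6 = 84 —(−1)→ 83
83 —HB6→ 2·6^2 + 6 + 5 —bump→ 2·7^2 + 7 + 5 = 110 —(−1)→ 109
109 —HB7→ 2·7^2 + 7 + 4 —bump→ 2·8^2 + 8 + 4 = 140 —(−1)→ 139
139 —HB8→ 2·8^2 + 8 + 3 —bump→ 2·9^2 + 9 + 3 = 174 —(−1)→ 173

2·9^2 + 9 + 2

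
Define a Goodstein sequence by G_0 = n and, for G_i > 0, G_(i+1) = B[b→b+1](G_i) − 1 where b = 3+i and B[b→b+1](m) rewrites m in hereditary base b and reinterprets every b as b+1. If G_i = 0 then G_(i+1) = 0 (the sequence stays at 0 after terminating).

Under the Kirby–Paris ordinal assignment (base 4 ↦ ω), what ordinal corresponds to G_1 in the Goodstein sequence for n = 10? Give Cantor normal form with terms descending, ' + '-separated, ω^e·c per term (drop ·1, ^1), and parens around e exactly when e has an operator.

ω^2

(0) 10|_3 = 3^2 + 1 ↦ 4^2 + 1|_4 = 17 ⇒ 16
(1) 16|_4 = 4^2 ↦ 5^2|_5 = 25 ⇒ 24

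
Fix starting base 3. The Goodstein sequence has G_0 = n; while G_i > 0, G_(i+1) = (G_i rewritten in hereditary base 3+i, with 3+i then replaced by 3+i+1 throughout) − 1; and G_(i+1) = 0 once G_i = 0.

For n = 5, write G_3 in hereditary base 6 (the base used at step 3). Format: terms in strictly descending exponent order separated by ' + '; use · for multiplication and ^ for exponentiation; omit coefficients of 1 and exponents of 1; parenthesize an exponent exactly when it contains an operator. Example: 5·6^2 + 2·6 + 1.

5

step 0: 5 = 3 + 2; sub 4 for 3: 4 + 2; = 6; G_1 = 6−1 = 5
step 1: 5 = 4 + 1; sub 5 for 4: 5 + 1; = 6; G_2 = 6−1 = 5
step 2: 5 = 5; sub 6 for 5: 6; = 6; G_3 = 6−1 = 5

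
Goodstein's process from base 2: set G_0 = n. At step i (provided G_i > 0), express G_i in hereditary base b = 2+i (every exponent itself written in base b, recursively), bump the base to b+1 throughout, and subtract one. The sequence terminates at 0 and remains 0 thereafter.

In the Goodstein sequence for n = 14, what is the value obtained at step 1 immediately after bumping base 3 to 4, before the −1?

G_0=14  [base 2] 2^(2 + 1) + 2^2 + 2  →[2↦3]→  3^(3 + 1) + 3^3 + 3 = 111  −1 ⇒ G_1=110
G_1=110  [base 3] 3^(3 + 1) + 3^3 + 2  →[3↦4]→  4^(4 + 1) + 4^4 + 2 = 1282  −1 ⇒ G_2=1281

1282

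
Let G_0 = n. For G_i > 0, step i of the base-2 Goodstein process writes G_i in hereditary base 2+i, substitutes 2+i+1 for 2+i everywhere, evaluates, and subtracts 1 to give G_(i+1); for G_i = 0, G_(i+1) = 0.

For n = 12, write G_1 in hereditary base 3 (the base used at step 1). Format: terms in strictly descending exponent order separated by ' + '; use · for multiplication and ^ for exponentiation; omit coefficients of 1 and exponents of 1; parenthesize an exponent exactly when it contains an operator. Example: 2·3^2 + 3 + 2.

i=0: 12 = 2^(2 + 1) + 2^2 (b=2); 2→3: 3^(3 + 1) + 3^3 = 108; 108−1 = 107
i=1: 107 = 3^(3 + 1) + 2·3^2 + 2·3 + 2 (b=3); 3→4: 4^(4 + 1) + 2·4^2 + 2·4 + 2 = 1066; 1066−1 = 1065

3^(3 + 1) + 2·3^2 + 2·3 + 2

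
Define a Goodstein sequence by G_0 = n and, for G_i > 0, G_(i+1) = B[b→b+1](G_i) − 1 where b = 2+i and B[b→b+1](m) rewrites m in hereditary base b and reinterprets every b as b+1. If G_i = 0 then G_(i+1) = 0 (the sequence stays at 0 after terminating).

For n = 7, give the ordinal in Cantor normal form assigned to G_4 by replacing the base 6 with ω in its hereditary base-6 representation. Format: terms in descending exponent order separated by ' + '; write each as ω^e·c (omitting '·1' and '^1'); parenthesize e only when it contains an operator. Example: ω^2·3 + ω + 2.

step 0: 7 = 2^2 + 2 + 1; sub 3 for 2: 3^3 + 3 + 1; = 31; G_1 = 31−1 = 30
step 1: 30 = 3^3 + 3; sub 4 for 3: 4^4 + 4; = 260; G_2 = 260−1 = 259
step 2: 259 = 4^4 + 3; sub 5 for 4: 5^5 + 3; = 3128; G_3 = 3128−1 = 3127
step 3: 3127 = 5^5 + 2; sub 6 for 5: 6^6 + 2; = 46658; G_4 = 46658−1 = 46657
step 4: 46657 = 6^6 + 1; sub 7 for 6: 7^7 + 1; = 823544; G_5 = 823544−1 = 823543

ω^ω + 1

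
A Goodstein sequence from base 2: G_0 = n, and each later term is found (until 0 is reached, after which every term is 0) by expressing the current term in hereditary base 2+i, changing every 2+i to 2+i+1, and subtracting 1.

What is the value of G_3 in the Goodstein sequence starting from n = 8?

base 2: 8 = 2^(2 + 1); at 3: 3^(3 + 1) = 81; next = 80
base 3: 80 = 2·3^3 + 2·3^2 + 2·3 + 2; at 4: 2·4^4 + 2·4^2 + 2·4 + 2 = 554; next = 553
base 4: 553 = 2·4^4 + 2·4^2 + 2·4 + 1; at 5: 2·5^5 + 2·5^2 + 2·5 + 1 = 6311; next = 6310

6310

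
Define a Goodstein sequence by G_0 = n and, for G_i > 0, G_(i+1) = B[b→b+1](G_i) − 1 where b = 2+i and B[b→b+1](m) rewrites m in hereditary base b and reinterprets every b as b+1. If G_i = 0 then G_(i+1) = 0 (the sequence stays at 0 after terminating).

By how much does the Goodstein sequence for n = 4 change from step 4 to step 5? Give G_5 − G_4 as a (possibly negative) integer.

26

[0] 4 ≡ 2^2 (base 2). Lift 3: 27. −1: 26.
[1] 26 ≡ 2·3^2 + 2·3 + 2 (base 3). Lift 4: 42. −1: 41.
[2] 41 ≡ 2·4^2 + 2·4 + 1 (base 4). Lift 5: 61. −1: 60.
[3] 60 ≡ 2·5^2 + 2·5 (base 5). Lift 6: 84. −1: 83.
[4] 83 ≡ 2·6^2 + 6 + 5 (base 6). Lift 7: 110. −1: 109.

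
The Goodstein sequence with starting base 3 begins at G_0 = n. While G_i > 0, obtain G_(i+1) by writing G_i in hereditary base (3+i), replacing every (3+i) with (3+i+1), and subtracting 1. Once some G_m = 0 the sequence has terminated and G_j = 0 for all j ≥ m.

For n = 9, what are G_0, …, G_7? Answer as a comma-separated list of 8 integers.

9, 15, 17, 19, 21, 23, 24, 25

[0] 9 ≡ 3^2 (base 3). Lift 4: 16. −1: 15.
[1] 15 ≡ 3·4 + 3 (base 4). Lift 5: 18. −1: 17.
[2] 17 ≡ 3·5 + 2 (base 5). Lift 6: 20. −1: 19.
[3] 19 ≡ 3·6 + 1 (base 6). Lift 7: 22. −1: 21.
[4] 21 ≡ 3·7 (base 7). Lift 8: 24. −1: 23.
[5] 23 ≡ 2·8 + 7 (base 8). Lift 9: 25. −1: 24.
[6] 24 ≡ 2·9 + 6 (base 9). Lift 10: 26. −1: 25.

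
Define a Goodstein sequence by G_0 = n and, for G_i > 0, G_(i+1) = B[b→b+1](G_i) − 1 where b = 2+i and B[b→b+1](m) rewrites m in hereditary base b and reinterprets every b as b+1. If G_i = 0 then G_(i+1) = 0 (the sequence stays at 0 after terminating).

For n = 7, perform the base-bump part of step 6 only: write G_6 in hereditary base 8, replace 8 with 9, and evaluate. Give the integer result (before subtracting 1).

base 2: 7 = 2^2 + 2 + 1; at 3: 3^3 + 3 + 1 = 31; next = 30
base 3: 30 = 3^3 + 3; at 4: 4^4 + 4 = 260; next = 259
base 4: 259 = 4^4 + 3; at 5: 5^5 + 3 = 3128; next = 3127
base 5: 3127 = 5^5 + 2; at 6: 6^6 + 2 = 46658; next = 46657
base 6: 46657 = 6^6 + 1; at 7: 7^7 + 1 = 823544; next = 823543
base 7: 823543 = 7^7; at 8: 8^8 = 16777216; next = 16777215
base 8: 16777215 = 7·8^7 + 7·8^6 + 7·8^5 + 7·8^4 + 7·8^3 + 7·8^2 + 7·8 + 7; at 9: 7·9^7 + 7·9^6 + 7·9^5 + 7·9^4 + 7·9^3 + 7·9^2 + 7·9 + 7 = 37665880; next = 37665879

37665880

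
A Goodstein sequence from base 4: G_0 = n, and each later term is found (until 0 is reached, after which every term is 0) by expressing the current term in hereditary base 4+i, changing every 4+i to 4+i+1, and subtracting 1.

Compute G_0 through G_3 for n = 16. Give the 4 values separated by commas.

(0) 16|_4 = 4^2 ↦ 5^2|_5 = 25 ⇒ 24
(1) 24|_5 = 4·5 + 4 ↦ 4·6 + 4|_6 = 28 ⇒ 27
(2) 27|_6 = 4·6 + 3 ↦ 4·7 + 3|_7 = 31 ⇒ 30

16, 24, 27, 30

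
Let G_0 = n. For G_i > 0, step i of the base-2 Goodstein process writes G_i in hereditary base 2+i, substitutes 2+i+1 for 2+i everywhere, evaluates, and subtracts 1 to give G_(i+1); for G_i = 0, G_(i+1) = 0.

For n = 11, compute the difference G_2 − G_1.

943

11 —HB2→ 2^(2 + 1) + 2 + 1 —bump→ 3^(3 + 1) + 3 + 1 = 85 —(−1)→ 84
84 —HB3→ 3^(3 + 1) + 3 —bump→ 4^(4 + 1) + 4 = 1028 —(−1)→ 1027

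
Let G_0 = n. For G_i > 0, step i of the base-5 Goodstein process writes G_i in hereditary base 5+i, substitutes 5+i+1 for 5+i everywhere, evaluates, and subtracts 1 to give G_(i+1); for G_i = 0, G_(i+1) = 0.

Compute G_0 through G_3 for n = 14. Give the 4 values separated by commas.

(0) 14|_5 = 2·5 + 4 ↦ 2·6 + 4|_6 = 16 ⇒ 15
(1) 15|_6 = 2·6 + 3 ↦ 2·7 + 3|_7 = 17 ⇒ 16
(2) 16|_7 = 2·7 + 2 ↦ 2·8 + 2|_8 = 18 ⇒ 17

14, 15, 16, 17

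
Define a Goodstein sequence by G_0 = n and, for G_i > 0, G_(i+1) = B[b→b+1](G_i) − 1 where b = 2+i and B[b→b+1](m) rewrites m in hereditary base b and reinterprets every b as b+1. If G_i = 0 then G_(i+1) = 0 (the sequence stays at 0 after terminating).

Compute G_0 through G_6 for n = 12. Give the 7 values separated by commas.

G_0=12  [base 2] 2^(2 + 1) + 2^2  →[2↦3]→  3^(3 + 1) + 3^3 = 108  −1 ⇒ G_1=107
G_1=107  [base 3] 3^(3 + 1) + 2·3^2 + 2·3 + 2  →[3↦4]→  4^(4 + 1) + 2·4^2 + 2·4 + 2 = 1066  −1 ⇒ G_2=1065
G_2=1065  [base 4] 4^(4 + 1) + 2·4^2 + 2·4 + 1  →[4↦5]→  5^(5 + 1) + 2·5^2 + 2·5 + 1 = 15686  −1 ⇒ G_3=15685
G_3=15685  [base 5] 5^(5 + 1) + 2·5^2 + 2·5  →[5↦6]→  6^(6 + 1) + 2·6^2 + 2·6 = 280020  −1 ⇒ G_4=280019
G_4=280019  [base 6] 6^(6 + 1) + 2·6^2 + 6 + 5  →[6↦7]→  7^(7 + 1) + 2·7^2 + 7 + 5 = 5764911  −1 ⇒ G_5=5764910
G_5=5764910  [base 7] 7^(7 + 1) + 2·7^2 + 7 + 4  →[7↦8]→  8^(8 + 1) + 2·8^2 + 8 + 4 = 134217868  −1 ⇒ G_6=134217867

12, 107, 1065, 15685, 280019, 5764910, 134217867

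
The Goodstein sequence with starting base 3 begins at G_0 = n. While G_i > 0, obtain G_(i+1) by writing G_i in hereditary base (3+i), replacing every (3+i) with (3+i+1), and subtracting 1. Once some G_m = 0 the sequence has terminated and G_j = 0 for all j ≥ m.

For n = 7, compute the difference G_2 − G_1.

(0) 7|_3 = 2·3 + 1 ↦ 2·4 + 1|_4 = 9 ⇒ 8
(1) 8|_4 = 2·4 ↦ 2·5|_5 = 10 ⇒ 9

1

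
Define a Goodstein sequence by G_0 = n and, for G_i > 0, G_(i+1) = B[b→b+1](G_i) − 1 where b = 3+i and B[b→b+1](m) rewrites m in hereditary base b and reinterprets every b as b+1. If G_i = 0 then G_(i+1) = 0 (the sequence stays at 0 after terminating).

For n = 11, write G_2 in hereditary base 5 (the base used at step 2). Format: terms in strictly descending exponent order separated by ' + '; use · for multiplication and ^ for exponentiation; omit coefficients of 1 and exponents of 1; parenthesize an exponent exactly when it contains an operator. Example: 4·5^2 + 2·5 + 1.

i=0: 11 = 3^2 + 2 (b=3); 3→4: 4^2 + 2 = 18; 18−1 = 17
i=1: 17 = 4^2 + 1 (b=4); 4→5: 5^2 + 1 = 26; 26−1 = 25

5^2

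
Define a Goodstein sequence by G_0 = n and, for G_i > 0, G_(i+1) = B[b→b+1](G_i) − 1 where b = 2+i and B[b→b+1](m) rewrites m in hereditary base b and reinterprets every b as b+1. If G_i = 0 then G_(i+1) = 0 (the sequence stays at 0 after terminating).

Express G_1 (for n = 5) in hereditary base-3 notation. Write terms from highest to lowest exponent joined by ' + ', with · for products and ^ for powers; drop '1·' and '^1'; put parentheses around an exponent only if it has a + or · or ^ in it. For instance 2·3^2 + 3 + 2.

G_0 = 5. HB_2(5) = 2^2 + 1. Bump = 28. G_1 = 27.
G_1 = 27. HB_3(27) = 3^3. Bump = 256. G_2 = 255.

3^3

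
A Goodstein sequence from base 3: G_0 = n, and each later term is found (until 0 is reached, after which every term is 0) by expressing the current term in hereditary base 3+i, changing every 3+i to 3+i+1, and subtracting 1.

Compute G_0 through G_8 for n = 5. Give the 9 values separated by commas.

5, 5, 5, 5, 4, 3, 2, 1, 0

step 0: 5 = 3 + 2; sub 4 for 3: 4 + 2; = 6; G_1 = 6−1 = 5
step 1: 5 = 4 + 1; sub 5 for 4: 5 + 1; = 6; G_2 = 6−1 = 5
step 2: 5 = 5; sub 6 for 5: 6; = 6; G_3 = 6−1 = 5
step 3: 5 = 5; sub 7 for 6: 5; = 5; G_4 = 5−1 = 4
step 4: 4 = 4; sub 8 for 7: 4; = 4; G_5 = 4−1 = 3
step 5: 3 = 3; sub 9 for 8: 3; = 3; G_6 = 3−1 = 2
step 6: 2 = 2; sub 10 for 9: 2; = 2; G_7 = 2−1 = 1
step 7: 1 = 1; sub 11 for 10: 1; = 1; G_8 = 1−1 = 0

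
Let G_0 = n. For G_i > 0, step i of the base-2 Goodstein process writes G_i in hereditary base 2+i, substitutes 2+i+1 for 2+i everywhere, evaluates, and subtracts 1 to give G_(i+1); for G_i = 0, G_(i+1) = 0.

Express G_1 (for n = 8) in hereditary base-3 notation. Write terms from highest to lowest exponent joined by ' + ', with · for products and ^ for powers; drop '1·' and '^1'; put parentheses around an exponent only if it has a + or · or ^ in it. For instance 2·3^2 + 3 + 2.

[0] 8 ≡ 2^(2 + 1) (base 2). Lift 3: 81. −1: 80.
[1] 80 ≡ 2·3^3 + 2·3^2 + 2·3 + 2 (base 3). Lift 4: 554. −1: 553.

2·3^3 + 2·3^2 + 2·3 + 2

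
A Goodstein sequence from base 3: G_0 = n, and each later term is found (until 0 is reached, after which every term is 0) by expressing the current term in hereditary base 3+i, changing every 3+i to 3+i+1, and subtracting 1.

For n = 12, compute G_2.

27

step 0: 12 = 3^2 + 3; sub 4 for 3: 4^2 + 4; = 20; G_1 = 20−1 = 19
step 1: 19 = 4^2 + 3; sub 5 for 4: 5^2 + 3; = 28; G_2 = 28−1 = 27
step 2: 27 = 5^2 + 2; sub 6 for 5: 6^2 + 2; = 38; G_3 = 38−1 = 37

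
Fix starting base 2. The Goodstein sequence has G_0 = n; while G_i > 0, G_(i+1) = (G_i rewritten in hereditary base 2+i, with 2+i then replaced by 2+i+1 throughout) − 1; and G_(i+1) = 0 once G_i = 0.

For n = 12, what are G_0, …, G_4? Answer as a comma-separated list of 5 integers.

base 2: 12 = 2^(2 + 1) + 2^2; at 3: 3^(3 + 1) + 3^3 = 108; next = 107
base 3: 107 = 3^(3 + 1) + 2·3^2 + 2·3 + 2; at 4: 4^(4 + 1) + 2·4^2 + 2·4 + 2 = 1066; next = 1065
base 4: 1065 = 4^(4 + 1) + 2·4^2 + 2·4 + 1; at 5: 5^(5 + 1) + 2·5^2 + 2·5 + 1 = 15686; next = 15685
base 5: 15685 = 5^(5 + 1) + 2·5^2 + 2·5; at 6: 6^(6 + 1) + 2·6^2 + 2·6 = 280020; next = 280019

12, 107, 1065, 15685, 280019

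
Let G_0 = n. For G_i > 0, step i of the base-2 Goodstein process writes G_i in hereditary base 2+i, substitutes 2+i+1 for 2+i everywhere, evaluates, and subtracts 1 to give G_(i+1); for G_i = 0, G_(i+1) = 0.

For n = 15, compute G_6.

base 2: 15 = 2^(2 + 1) + 2^2 + 2 + 1; at 3: 3^(3 + 1) + 3^3 + 3 + 1 = 112; next = 111
base 3: 111 = 3^(3 + 1) + 3^3 + 3; at 4: 4^(4 + 1) + 4^4 + 4 = 1284; next = 1283
base 4: 1283 = 4^(4 + 1) + 4^4 + 3; at 5: 5^(5 + 1) + 5^5 + 3 = 18753; next = 18752
base 5: 18752 = 5^(5 + 1) + 5^5 + 2; at 6: 6^(6 + 1) + 6^6 + 2 = 326594; next = 326593
base 6: 326593 = 6^(6 + 1) + 6^6 + 1; at 7: 7^(7 + 1) + 7^7 + 1 = 6588345; next = 6588344
base 7: 6588344 = 7^(7 + 1) + 7^7; at 8: 8^(8 + 1) + 8^8 = 150994944; next = 150994943

150994943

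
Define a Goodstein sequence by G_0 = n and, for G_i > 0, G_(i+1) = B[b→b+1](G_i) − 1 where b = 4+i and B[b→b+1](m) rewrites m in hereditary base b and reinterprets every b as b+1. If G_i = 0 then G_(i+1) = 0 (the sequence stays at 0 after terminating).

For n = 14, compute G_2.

18

(0) 14|_4 = 3·4 + 2 ↦ 3·5 + 2|_5 = 17 ⇒ 16
(1) 16|_5 = 3·5 + 1 ↦ 3·6 + 1|_6 = 19 ⇒ 18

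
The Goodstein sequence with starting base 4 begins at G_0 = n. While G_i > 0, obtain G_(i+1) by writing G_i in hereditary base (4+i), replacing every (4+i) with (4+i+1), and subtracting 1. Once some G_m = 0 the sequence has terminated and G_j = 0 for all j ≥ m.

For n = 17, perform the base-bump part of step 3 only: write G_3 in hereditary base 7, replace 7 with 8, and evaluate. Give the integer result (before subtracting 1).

44

i=0: 17 = 4^2 + 1 (b=4); 4→5: 5^2 + 1 = 26; 26−1 = 25
i=1: 25 = 5^2 (b=5); 5→6: 6^2 = 36; 36−1 = 35
i=2: 35 = 5·6 + 5 (b=6); 6→7: 5·7 + 5 = 40; 40−1 = 39
i=3: 39 = 5·7 + 4 (b=7); 7→8: 5·8 + 4 = 44; 44−1 = 43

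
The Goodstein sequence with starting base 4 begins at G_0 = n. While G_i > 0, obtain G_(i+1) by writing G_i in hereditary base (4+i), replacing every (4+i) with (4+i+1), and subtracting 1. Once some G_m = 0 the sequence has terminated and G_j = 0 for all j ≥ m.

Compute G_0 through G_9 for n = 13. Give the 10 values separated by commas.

G_0 = 13. HB_4(13) = 3·4 + 1. Bump = 16. G_1 = 15.
G_1 = 15. HB_5(15) = 3·5. Bump = 18. G_2 = 17.
G_2 = 17. HB_6(17) = 2·6 + 5. Bump = 19. G_3 = 18.
G_3 = 18. HB_7(18) = 2·7 + 4. Bump = 20. G_4 = 19.
G_4 = 19. HB_8(19) = 2·8 + 3. Bump = 21. G_5 = 20.
G_5 = 20. HB_9(20) = 2·9 + 2. Bump = 22. G_6 = 21.
G_6 = 21. HB_10(21) = 2·10 + 1. Bump = 23. G_7 = 22.
G_7 = 22. HB_11(22) = 2·11. Bump = 24. G_8 = 23.
G_8 = 23. HB_12(23) = 12 + 11. Bump = 24. G_9 = 23.

13, 15, 17, 18, 19, 20, 21, 22, 23, 23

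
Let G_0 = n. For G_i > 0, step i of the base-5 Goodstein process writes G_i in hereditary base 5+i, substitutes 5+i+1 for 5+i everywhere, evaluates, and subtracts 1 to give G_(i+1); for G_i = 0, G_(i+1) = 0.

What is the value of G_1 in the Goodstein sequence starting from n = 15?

17

i=0: 15 = 3·5 (b=5); 5→6: 3·6 = 18; 18−1 = 17
i=1: 17 = 2·6 + 5 (b=6); 6→7: 2·7 + 5 = 19; 19−1 = 18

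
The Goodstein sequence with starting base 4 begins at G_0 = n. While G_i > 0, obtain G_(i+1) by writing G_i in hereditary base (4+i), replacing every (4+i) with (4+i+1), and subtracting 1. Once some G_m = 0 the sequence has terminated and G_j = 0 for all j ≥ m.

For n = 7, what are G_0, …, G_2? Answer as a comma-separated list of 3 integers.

G_0 = 7. HB_4(7) = 4 + 3. Bump = 8. G_1 = 7.
G_1 = 7. HB_5(7) = 5 + 2. Bump = 8. G_2 = 7.

7, 7, 7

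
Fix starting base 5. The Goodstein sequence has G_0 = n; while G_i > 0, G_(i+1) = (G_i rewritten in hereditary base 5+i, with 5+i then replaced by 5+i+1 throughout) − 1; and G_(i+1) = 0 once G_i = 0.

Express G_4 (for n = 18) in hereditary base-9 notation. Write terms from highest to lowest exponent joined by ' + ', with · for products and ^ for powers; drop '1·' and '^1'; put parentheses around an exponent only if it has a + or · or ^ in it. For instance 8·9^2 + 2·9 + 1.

[0] 18 ≡ 3·5 + 3 (base 5). Lift 6: 21. −1: 20.
[1] 20 ≡ 3·6 + 2 (base 6). Lift 7: 23. −1: 22.
[2] 22 ≡ 3·7 + 1 (base 7). Lift 8: 25. −1: 24.
[3] 24 ≡ 3·8 (base 8). Lift 9: 27. −1: 26.

2·9 + 8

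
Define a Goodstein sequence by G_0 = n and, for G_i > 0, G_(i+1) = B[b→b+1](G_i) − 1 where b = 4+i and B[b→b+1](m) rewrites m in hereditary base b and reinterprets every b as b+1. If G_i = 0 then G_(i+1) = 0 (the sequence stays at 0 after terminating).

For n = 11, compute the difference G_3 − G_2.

1

G_0 = 11. HB_4(11) = 2·4 + 3. Bump = 13. G_1 = 12.
G_1 = 12. HB_5(12) = 2·5 + 2. Bump = 14. G_2 = 13.
G_2 = 13. HB_6(13) = 2·6 + 1. Bump = 15. G_3 = 14.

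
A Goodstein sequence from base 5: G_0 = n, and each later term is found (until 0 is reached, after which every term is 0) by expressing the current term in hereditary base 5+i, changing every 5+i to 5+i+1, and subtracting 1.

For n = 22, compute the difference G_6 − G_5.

2

22 —HB5→ 4·5 + 2 —bump→ 4·6 + 2 = 26 —(−1)→ 25
25 —HB6→ 4·6 + 1 —bump→ 4·7 + 1 = 29 —(−1)→ 28
28 —HB7→ 4·7 —bump→ 4·8 = 32 —(−1)→ 31
31 —HB8→ 3·8 + 7 —bump→ 3·9 + 7 = 34 —(−1)→ 33
33 —HB9→ 3·9 + 6 —bump→ 3·10 + 6 = 36 —(−1)→ 35
35 —HB10→ 3·10 + 5 —bump→ 3·11 + 5 = 38 —(−1)→ 37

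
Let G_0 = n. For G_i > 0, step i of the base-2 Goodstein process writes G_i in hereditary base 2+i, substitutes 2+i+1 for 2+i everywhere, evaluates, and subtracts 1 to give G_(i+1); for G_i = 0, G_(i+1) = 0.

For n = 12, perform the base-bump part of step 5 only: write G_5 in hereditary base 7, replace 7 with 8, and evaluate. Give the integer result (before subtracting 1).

134217868

12 —HB2→ 2^(2 + 1) + 2^2 —bump→ 3^(3 + 1) + 3^3 = 108 —(−1)→ 107
107 —HB3→ 3^(3 + 1) + 2·3^2 + 2·3 + 2 —bump→ 4^(4 + 1) + 2·4^2 + 2·4 + 2 = 1066 —(−1)→ 1065
1065 —HB4→ 4^(4 + 1) + 2·4^2 + 2·4 + 1 —bump→ 5^(5 + 1) + 2·5^2 + 2·5 + 1 = 15686 —(−1)→ 15685
15685 —HB5→ 5^(5 + 1) + 2·5^2 + 2·5 —bump→ 6^(6 + 1) + 2·6^2 + 2·6 = 280020 —(−1)→ 280019
280019 —HB6→ 6^(6 + 1) + 2·6^2 + 6 + 5 —bump→ 7^(7 + 1) + 2·7^2 + 7 + 5 = 5764911 —(−1)→ 5764910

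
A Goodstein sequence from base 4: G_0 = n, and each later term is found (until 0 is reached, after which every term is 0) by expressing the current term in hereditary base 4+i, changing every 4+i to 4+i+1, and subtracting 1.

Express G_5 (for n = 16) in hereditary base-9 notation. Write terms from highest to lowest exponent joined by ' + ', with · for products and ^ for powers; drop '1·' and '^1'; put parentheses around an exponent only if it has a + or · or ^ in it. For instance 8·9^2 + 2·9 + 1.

4·9

base 4: 16 = 4^2; at 5: 5^2 = 25; next = 24
base 5: 24 = 4·5 + 4; at 6: 4·6 + 4 = 28; next = 27
base 6: 27 = 4·6 + 3; at 7: 4·7 + 3 = 31; next = 30
base 7: 30 = 4·7 + 2; at 8: 4·8 + 2 = 34; next = 33
base 8: 33 = 4·8 + 1; at 9: 4·9 + 1 = 37; next = 36
base 9: 36 = 4·9; at 10: 4·10 = 40; next = 39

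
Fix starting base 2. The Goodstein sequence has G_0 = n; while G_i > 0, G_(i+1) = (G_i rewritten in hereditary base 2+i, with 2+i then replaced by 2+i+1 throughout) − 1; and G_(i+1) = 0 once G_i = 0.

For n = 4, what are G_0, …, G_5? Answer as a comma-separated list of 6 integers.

4, 26, 41, 60, 83, 109

G_0 = 4. HB_2(4) = 2^2. Bump = 27. G_1 = 26.
G_1 = 26. HB_3(26) = 2·3^2 + 2·3 + 2. Bump = 42. G_2 = 41.
G_2 = 41. HB_4(41) = 2·4^2 + 2·4 + 1. Bump = 61. G_3 = 60.
G_3 = 60. HB_5(60) = 2·5^2 + 2·5. Bump = 84. G_4 = 83.
G_4 = 83. HB_6(83) = 2·6^2 + 6 + 5. Bump = 110. G_5 = 109.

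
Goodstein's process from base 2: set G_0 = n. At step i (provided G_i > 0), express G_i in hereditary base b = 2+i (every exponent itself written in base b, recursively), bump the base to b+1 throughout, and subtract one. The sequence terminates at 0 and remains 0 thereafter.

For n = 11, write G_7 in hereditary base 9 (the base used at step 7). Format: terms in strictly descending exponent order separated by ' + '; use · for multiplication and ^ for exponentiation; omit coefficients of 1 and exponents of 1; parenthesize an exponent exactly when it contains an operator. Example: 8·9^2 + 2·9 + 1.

11 —HB2→ 2^(2 + 1) + 2 + 1 —bump→ 3^(3 + 1) + 3 + 1 = 85 —(−1)→ 84
84 —HB3→ 3^(3 + 1) + 3 —bump→ 4^(4 + 1) + 4 = 1028 —(−1)→ 1027
1027 —HB4→ 4^(4 + 1) + 3 —bump→ 5^(5 + 1) + 3 = 15628 —(−1)→ 15627
15627 —HB5→ 5^(5 + 1) + 2 —bump→ 6^(6 + 1) + 2 = 279938 —(−1)→ 279937
279937 —HB6→ 6^(6 + 1) + 1 —bump→ 7^(7 + 1) + 1 = 5764802 —(−1)→ 5764801
5764801 —HB7→ 7^(7 + 1) —bump→ 8^(8 + 1) = 134217728 —(−1)→ 134217727
134217727 —HB8→ 7·8^8 + 7·8^7 + 7·8^6 + 7·8^5 + 7·8^4 + 7·8^3 + 7·8^2 + 7·8 + 7 —bump→ 7·9^9 + 7·9^7 + 7·9^6 + 7·9^5 + 7·9^4 + 7·9^3 + 7·9^2 + 7·9 + 7 = 2749609303 —(−1)→ 2749609302
2749609302 —HB9→ 7·9^9 + 7·9^7 + 7·9^6 + 7·9^5 + 7·9^4 + 7·9^3 + 7·9^2 + 7·9 + 6 —bump→ 7·10^10 + 7·10^7 + 7·10^6 + 7·10^5 + 7·10^4 + 7·10^3 + 7·10^2 + 7·10 + 6 = 70077777776 —(−1)→ 70077777775

7·9^9 + 7·9^7 + 7·9^6 + 7·9^5 + 7·9^4 + 7·9^3 + 7·9^2 + 7·9 + 6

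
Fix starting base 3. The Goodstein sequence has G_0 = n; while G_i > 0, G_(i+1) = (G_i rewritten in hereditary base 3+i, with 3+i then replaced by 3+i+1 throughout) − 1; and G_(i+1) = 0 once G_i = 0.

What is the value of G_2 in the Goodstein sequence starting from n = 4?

4

G_0 = 4. HB_3(4) = 3 + 1. Bump = 5. G_1 = 4.
G_1 = 4. HB_4(4) = 4. Bump = 5. G_2 = 4.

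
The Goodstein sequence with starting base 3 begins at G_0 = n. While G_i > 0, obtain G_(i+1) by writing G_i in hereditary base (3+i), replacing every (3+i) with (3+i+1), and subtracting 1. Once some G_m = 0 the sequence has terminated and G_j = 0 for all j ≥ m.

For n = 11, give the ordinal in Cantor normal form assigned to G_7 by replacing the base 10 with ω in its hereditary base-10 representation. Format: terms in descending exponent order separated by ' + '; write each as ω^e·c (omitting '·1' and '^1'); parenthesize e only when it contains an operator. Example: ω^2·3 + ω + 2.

ω·5 + 1

(0) 11|_3 = 3^2 + 2 ↦ 4^2 + 2|_4 = 18 ⇒ 17
(1) 17|_4 = 4^2 + 1 ↦ 5^2 + 1|_5 = 26 ⇒ 25
(2) 25|_5 = 5^2 ↦ 6^2|_6 = 36 ⇒ 35
(3) 35|_6 = 5·6 + 5 ↦ 5·7 + 5|_7 = 40 ⇒ 39
(4) 39|_7 = 5·7 + 4 ↦ 5·8 + 4|_8 = 44 ⇒ 43
(5) 43|_8 = 5·8 + 3 ↦ 5·9 + 3|_9 = 48 ⇒ 47
(6) 47|_9 = 5·9 + 2 ↦ 5·10 + 2|_10 = 52 ⇒ 51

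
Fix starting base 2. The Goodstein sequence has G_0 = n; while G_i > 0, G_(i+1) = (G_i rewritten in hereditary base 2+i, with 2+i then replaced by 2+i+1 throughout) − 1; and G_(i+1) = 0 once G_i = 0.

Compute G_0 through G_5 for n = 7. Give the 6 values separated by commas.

7, 30, 259, 3127, 46657, 823543

7 —HB2→ 2^2 + 2 + 1 —bump→ 3^3 + 3 + 1 = 31 —(−1)→ 30
30 —HB3→ 3^3 + 3 —bump→ 4^4 + 4 = 260 —(−1)→ 259
259 —HB4→ 4^4 + 3 —bump→ 5^5 + 3 = 3128 —(−1)→ 3127
3127 —HB5→ 5^5 + 2 —bump→ 6^6 + 2 = 46658 —(−1)→ 46657
46657 —HB6→ 6^6 + 1 —bump→ 7^7 + 1 = 823544 —(−1)→ 823543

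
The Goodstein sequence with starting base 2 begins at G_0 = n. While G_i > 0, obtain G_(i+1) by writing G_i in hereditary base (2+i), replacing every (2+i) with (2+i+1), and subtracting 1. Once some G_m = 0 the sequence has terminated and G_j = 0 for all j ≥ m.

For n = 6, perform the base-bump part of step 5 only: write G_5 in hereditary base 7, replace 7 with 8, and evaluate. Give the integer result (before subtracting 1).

G_0 = 6. HB_2(6) = 2^2 + 2. Bump = 30. G_1 = 29.
G_1 = 29. HB_3(29) = 3^3 + 2. Bump = 258. G_2 = 257.
G_2 = 257. HB_4(257) = 4^4 + 1. Bump = 3126. G_3 = 3125.
G_3 = 3125. HB_5(3125) = 5^5. Bump = 46656. G_4 = 46655.
G_4 = 46655. HB_6(46655) = 5·6^5 + 5·6^4 + 5·6^3 + 5·6^2 + 5·6 + 5. Bump = 98040. G_5 = 98039.
G_5 = 98039. HB_7(98039) = 5·7^5 + 5·7^4 + 5·7^3 + 5·7^2 + 5·7 + 4. Bump = 187244. G_6 = 187243.

187244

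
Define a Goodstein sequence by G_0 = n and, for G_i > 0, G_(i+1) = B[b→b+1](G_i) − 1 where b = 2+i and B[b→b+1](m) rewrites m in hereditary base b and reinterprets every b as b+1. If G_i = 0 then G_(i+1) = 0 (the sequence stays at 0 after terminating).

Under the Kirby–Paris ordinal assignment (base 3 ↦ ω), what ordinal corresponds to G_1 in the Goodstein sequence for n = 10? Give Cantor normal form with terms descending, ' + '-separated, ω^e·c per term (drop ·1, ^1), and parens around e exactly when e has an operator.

ω^(ω + 1) + 2

G_0=10  [base 2] 2^(2 + 1) + 2  →[2↦3]→  3^(3 + 1) + 3 = 84  −1 ⇒ G_1=83
G_1=83  [base 3] 3^(3 + 1) + 2  →[3↦4]→  4^(4 + 1) + 2 = 1026  −1 ⇒ G_2=1025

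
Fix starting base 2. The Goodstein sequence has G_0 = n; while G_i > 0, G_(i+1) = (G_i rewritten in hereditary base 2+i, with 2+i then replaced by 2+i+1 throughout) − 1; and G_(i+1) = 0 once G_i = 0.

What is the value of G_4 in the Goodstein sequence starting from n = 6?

46655

G_0=6  [base 2] 2^2 + 2  →[2↦3]→  3^3 + 3 = 30  −1 ⇒ G_1=29
G_1=29  [base 3] 3^3 + 2  →[3↦4]→  4^4 + 2 = 258  −1 ⇒ G_2=257
G_2=257  [base 4] 4^4 + 1  →[4↦5]→  5^5 + 1 = 3126  −1 ⇒ G_3=3125
G_3=3125  [base 5] 5^5  →[5↦6]→  6^6 = 46656  −1 ⇒ G_4=46655
G_4=46655  [base 6] 5·6^5 + 5·6^4 + 5·6^3 + 5·6^2 + 5·6 + 5  →[6↦7]→  5·7^5 + 5·7^4 + 5·7^3 + 5·7^2 + 5·7 + 5 = 98040  −1 ⇒ G_5=98039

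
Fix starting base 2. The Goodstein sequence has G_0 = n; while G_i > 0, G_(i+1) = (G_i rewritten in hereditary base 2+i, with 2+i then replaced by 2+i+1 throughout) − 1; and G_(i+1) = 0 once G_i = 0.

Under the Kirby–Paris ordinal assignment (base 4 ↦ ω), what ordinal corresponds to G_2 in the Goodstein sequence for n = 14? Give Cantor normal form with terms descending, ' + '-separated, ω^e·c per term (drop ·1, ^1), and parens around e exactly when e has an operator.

ω^(ω + 1) + ω^ω + 1

base 2: 14 = 2^(2 + 1) + 2^2 + 2; at 3: 3^(3 + 1) + 3^3 + 3 = 111; next = 110
base 3: 110 = 3^(3 + 1) + 3^3 + 2; at 4: 4^(4 + 1) + 4^4 + 2 = 1282; next = 1281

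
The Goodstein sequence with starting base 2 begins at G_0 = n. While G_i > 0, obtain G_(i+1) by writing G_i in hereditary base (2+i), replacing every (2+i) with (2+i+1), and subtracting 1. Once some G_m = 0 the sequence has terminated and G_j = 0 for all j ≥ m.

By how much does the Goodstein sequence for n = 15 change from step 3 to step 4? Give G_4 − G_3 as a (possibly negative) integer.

307841

base 2: 15 = 2^(2 + 1) + 2^2 + 2 + 1; at 3: 3^(3 + 1) + 3^3 + 3 + 1 = 112; next = 111
base 3: 111 = 3^(3 + 1) + 3^3 + 3; at 4: 4^(4 + 1) + 4^4 + 4 = 1284; next = 1283
base 4: 1283 = 4^(4 + 1) + 4^4 + 3; at 5: 5^(5 + 1) + 5^5 + 3 = 18753; next = 18752
base 5: 18752 = 5^(5 + 1) + 5^5 + 2; at 6: 6^(6 + 1) + 6^6 + 2 = 326594; next = 326593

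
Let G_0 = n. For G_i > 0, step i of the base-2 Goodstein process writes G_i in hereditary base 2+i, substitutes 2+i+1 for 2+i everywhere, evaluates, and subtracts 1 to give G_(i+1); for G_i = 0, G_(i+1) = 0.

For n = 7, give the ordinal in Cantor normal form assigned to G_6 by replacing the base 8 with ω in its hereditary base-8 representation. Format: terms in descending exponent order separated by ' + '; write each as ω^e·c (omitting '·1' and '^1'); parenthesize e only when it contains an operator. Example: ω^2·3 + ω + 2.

ω^7·7 + ω^6·7 + ω^5·7 + ω^4·7 + ω^3·7 + ω^2·7 + ω·7 + 7

G_0=7  [base 2] 2^2 + 2 + 1  →[2↦3]→  3^3 + 3 + 1 = 31  −1 ⇒ G_1=30
G_1=30  [base 3] 3^3 + 3  →[3↦4]→  4^4 + 4 = 260  −1 ⇒ G_2=259
G_2=259  [base 4] 4^4 + 3  →[4↦5]→  5^5 + 3 = 3128  −1 ⇒ G_3=3127
G_3=3127  [base 5] 5^5 + 2  →[5↦6]→  6^6 + 2 = 46658  −1 ⇒ G_4=46657
G_4=46657  [base 6] 6^6 + 1  →[6↦7]→  7^7 + 1 = 823544  −1 ⇒ G_5=823543
G_5=823543  [base 7] 7^7  →[7↦8]→  8^8 = 16777216  −1 ⇒ G_6=16777215
G_6=16777215  [base 8] 7·8^7 + 7·8^6 + 7·8^5 + 7·8^4 + 7·8^3 + 7·8^2 + 7·8 + 7  →[8↦9]→  7·9^7 + 7·9^6 + 7·9^5 + 7·9^4 + 7·9^3 + 7·9^2 + 7·9 + 7 = 37665880  −1 ⇒ G_7=37665879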